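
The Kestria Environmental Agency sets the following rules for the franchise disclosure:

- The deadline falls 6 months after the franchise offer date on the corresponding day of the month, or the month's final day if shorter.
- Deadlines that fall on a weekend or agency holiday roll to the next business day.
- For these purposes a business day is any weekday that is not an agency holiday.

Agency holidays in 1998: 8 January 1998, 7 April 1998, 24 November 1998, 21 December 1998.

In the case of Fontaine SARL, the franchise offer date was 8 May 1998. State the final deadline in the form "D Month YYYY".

Moving 6 months forward from 8 May 1998 on the corresponding day gives 8 November 1998.
8 November 1998 is a Sunday, so it moves to the next business day, 9 November 1998 (Monday).
The final due date is 9 November 1998.

9 November 1998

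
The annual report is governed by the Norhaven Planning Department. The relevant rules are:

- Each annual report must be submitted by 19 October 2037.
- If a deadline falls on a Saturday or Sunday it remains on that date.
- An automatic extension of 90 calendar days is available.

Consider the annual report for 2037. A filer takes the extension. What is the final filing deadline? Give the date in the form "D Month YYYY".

Start from the fixed due date, 19 October 2037.
19 October 2037 is a Monday; no weekend or holiday adjustment applies.
The 90-calendar-day extension moves the deadline from 19 October 2037 to 17 January 2038.
No adjustment is made for weekends or holidays, so 17 January 2038 stands.
The final due date is 17 January 2038.

17 January 2038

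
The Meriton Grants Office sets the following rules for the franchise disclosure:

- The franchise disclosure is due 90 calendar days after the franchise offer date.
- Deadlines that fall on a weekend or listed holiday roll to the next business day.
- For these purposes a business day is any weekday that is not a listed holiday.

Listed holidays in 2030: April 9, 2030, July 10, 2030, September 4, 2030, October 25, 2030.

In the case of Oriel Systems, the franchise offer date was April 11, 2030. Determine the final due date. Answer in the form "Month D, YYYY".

From April 11, 2030, 90 calendar days later is July 10, 2030.
July 10, 2030 is a listed holiday, so it moves to the next business day, July 11, 2030 (Thursday).
Final deadline: July 11, 2030.

July 11, 2030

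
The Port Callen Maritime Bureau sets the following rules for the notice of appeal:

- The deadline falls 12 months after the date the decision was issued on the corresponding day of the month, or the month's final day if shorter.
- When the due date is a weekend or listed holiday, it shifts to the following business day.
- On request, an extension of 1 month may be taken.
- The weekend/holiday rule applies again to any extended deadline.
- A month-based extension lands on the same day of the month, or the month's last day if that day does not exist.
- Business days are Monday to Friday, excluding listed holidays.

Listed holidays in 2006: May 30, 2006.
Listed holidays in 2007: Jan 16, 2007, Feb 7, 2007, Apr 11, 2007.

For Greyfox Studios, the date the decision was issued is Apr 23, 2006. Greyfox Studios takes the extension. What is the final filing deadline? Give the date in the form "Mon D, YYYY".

May 23, 2007

12 months after Apr 23, 2006, on the same day of the month, is Apr 23, 2007.
Apr 23, 2007 is a Monday and not a listed holiday, so it stands.
The 1 month extension carries Apr 23, 2007 to May 23, 2007.
May 23, 2007 (Wednesday) is already a business day.
Deadline: May 23, 2007.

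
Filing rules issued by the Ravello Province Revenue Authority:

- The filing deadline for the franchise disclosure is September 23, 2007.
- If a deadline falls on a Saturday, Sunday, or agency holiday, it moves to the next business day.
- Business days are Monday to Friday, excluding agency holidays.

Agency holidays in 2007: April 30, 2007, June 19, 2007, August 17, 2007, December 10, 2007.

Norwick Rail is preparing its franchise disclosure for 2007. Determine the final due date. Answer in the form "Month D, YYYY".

September 24, 2007

Start from the fixed due date, September 23, 2007.
September 23, 2007 is a Sunday, so it moves to the next business day, September 24, 2007 (Monday).
Deadline: September 24, 2007.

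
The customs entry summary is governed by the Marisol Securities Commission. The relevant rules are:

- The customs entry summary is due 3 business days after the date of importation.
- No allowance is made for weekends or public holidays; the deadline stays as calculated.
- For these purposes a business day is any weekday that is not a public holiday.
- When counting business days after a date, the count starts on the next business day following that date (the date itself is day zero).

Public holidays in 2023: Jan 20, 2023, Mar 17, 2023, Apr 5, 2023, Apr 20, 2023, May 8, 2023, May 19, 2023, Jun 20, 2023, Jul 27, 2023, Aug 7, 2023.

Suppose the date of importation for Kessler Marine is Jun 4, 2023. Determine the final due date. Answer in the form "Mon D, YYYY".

Starting the day after Jun 4, 2023 and counting 3 business days lands on Jun 7, 2023.
Jun 7, 2023 is a Wednesday; no weekend or holiday adjustment applies.
The final due date is Jun 7, 2023.

Jun 7, 2023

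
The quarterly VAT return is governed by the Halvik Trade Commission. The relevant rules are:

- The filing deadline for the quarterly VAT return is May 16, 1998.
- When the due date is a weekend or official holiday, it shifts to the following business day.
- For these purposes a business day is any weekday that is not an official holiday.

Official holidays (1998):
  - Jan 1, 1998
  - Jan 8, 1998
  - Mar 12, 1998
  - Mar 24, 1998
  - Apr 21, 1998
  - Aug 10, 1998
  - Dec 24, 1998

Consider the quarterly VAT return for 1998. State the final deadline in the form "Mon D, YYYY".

May 18, 1998

Start from the fixed due date, May 16, 1998.
May 16, 1998 is a Saturday; the next business day is May 18, 1998 (Monday).
So the filing is due May 18, 1998.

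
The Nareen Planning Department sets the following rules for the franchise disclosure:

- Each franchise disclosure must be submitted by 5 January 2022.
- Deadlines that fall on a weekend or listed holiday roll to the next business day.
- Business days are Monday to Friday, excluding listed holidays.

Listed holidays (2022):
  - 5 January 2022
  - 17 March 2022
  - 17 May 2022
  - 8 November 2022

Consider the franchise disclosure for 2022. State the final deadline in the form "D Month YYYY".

6 January 2022

Start from the fixed due date, 5 January 2022.
5 January 2022 is a listed holiday, so it moves to the next business day, 6 January 2022 (Thursday).
Final deadline: 6 January 2022.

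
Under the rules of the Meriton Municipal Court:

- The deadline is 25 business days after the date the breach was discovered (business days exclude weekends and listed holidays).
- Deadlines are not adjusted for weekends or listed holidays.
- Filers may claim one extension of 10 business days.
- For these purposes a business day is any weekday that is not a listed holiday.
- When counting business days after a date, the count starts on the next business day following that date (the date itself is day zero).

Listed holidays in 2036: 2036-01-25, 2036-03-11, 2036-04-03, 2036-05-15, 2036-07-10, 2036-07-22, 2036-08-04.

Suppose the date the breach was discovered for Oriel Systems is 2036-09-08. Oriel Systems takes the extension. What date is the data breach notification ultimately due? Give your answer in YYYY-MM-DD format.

Starting the day after 2036-09-08 and counting 25 business days lands on 2036-10-13.
No adjustment is made for weekends or holidays, so 2036-10-13 stands.
Counting 10 further business days from 2036-10-13 reaches 2036-10-27.
No adjustment is made for weekends or holidays, so 2036-10-27 stands.
So the filing is due 2036-10-27.

2036-10-27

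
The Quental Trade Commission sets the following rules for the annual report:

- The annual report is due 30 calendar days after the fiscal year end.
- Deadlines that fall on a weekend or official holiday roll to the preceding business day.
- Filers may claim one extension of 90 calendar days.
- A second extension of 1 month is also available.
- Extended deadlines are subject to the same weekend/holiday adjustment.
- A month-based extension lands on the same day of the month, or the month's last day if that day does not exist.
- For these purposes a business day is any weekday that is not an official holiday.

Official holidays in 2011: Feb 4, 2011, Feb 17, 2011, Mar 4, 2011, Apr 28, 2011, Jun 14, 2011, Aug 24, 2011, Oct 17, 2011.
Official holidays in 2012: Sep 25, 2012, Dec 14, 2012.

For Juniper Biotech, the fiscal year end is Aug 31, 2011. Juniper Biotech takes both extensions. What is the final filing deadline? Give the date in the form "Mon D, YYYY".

Jan 27, 2012

Trigger date Aug 31, 2011 + 30 calendar days = Sep 30, 2011.
Sep 30, 2011 (Friday) is already a business day.
With the 90-day extension, Sep 30, 2011 becomes Dec 29, 2011.
Dec 29, 2011 falls on a Thursday, which is a business day, so no adjustment is needed.
The 1 month extension carries Dec 29, 2011 to Jan 29, 2012.
Jan 29, 2012 is a Sunday; the preceding business day is Jan 27, 2012 (Friday).
Deadline: Jan 27, 2012.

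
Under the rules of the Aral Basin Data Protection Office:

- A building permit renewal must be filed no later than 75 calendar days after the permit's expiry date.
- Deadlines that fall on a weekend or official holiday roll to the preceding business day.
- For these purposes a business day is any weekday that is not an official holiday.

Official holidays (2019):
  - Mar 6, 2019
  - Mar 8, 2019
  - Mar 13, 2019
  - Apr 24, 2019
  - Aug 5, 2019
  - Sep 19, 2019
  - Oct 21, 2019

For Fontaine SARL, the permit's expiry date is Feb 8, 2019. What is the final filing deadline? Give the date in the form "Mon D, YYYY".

75 calendar days after Feb 8, 2019 is Apr 24, 2019.
Apr 24, 2019 falls on a listed holiday. Rolling to the preceding business day gives Apr 23, 2019, a Tuesday.
Deadline: Apr 23, 2019.

Apr 23, 2019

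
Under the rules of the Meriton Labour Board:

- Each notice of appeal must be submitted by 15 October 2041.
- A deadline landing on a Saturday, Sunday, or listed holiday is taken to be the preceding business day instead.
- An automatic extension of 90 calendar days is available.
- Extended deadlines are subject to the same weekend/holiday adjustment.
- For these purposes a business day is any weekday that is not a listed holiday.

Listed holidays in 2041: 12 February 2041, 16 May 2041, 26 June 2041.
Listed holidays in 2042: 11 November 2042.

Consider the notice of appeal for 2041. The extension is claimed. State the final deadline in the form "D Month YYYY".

13 January 2042

Start from the fixed due date, 15 October 2041.
15 October 2041 (Tuesday) is already a business day.
With the 90-day extension, 15 October 2041 becomes 13 January 2042.
Since 13 January 2042 is a Monday and not a holiday, the date is unchanged.
Deadline: 13 January 2042.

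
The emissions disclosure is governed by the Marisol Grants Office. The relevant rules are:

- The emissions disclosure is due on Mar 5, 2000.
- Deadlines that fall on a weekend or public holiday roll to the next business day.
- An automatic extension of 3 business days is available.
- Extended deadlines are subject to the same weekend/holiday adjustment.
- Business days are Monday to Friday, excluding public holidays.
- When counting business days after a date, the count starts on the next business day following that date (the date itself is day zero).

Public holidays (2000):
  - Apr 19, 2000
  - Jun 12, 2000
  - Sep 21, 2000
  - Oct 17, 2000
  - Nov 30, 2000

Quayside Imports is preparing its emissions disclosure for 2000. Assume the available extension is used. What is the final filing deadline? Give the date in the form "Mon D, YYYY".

Mar 9, 2000

The stated deadline is Mar 5, 2000.
Mar 5, 2000 falls on a Sunday. Rolling to the next business day gives Mar 6, 2000, a Monday.
The 3-business-day extension runs from Mar 6, 2000 to Mar 9, 2000.
Mar 9, 2000 (Thursday) is already a business day.
Final deadline: Mar 9, 2000.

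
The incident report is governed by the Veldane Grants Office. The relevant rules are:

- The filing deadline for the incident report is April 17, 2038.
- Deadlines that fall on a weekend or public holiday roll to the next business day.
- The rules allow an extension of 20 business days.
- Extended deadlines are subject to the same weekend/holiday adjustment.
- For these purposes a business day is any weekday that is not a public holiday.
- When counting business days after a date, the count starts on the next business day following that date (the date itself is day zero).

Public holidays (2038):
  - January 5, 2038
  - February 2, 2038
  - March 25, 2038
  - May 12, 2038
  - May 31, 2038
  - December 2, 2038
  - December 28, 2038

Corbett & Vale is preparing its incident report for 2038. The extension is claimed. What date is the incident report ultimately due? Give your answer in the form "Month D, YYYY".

The stated deadline is April 17, 2038.
April 17, 2038 is a Saturday, so it moves to the next business day, April 19, 2038 (Monday).
Applying the 20-business-day extension: 20 business days after April 19, 2038 is May 18, 2038.
May 18, 2038 (Tuesday) is already a business day.
Deadline: May 18, 2038.

May 18, 2038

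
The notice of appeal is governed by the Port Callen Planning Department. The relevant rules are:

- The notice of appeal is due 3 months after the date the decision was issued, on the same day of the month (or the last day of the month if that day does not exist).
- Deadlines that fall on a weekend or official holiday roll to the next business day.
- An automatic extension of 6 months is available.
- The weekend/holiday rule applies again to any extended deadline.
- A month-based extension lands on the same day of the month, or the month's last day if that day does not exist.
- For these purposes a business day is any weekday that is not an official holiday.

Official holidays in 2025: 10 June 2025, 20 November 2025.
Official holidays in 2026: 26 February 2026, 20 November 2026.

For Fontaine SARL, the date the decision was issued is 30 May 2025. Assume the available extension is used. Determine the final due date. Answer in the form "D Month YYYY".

2 March 2026

3 months after 30 May 2025, on the same day of the month, is 30 August 2025.
30 August 2025 is a Saturday; the next business day is 1 September 2025 (Monday).
Add 6 months to 1 September 2025: 1 March 2026.
1 March 2026 falls on a Sunday. Rolling to the next business day gives 2 March 2026, a Monday.
So the filing is due 2 March 2026.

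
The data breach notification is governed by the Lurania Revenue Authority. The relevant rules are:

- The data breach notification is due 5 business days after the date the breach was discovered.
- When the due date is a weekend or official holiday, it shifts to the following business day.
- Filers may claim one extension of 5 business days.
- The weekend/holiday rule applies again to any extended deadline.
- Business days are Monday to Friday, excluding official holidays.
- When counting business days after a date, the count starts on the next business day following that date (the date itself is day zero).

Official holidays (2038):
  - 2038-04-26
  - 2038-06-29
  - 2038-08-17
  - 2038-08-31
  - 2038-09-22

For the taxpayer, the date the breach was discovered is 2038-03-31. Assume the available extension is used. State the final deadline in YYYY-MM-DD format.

2038-04-14

5 business days after 2038-03-31, excluding weekends and holidays, is 2038-04-07.
Since 2038-04-07 is a Wednesday and not a holiday, the date is unchanged.
The 5-business-day extension runs from 2038-04-07 to 2038-04-14.
Since 2038-04-14 is a Wednesday and not a holiday, the date is unchanged.
So the filing is due 2038-04-14.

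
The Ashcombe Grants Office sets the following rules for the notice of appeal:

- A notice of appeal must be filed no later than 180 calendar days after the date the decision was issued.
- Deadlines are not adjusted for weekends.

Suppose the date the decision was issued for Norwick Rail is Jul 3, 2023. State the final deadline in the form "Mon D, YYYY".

180 calendar days after Jul 3, 2023 is Dec 30, 2023.
Dec 30, 2023 falls on a Saturday. The rules make no weekend/holiday allowance, so it remains Dec 30, 2023.
Final deadline: Dec 30, 2023.

Dec 30, 2023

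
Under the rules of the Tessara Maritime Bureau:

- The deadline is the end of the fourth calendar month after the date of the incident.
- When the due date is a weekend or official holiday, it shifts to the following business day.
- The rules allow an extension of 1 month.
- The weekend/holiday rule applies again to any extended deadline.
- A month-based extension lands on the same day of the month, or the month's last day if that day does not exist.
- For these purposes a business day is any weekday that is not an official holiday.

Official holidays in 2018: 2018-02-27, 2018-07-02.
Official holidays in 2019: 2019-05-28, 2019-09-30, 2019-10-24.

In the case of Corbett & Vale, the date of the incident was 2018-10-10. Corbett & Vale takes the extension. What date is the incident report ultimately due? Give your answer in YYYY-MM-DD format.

4 months after 2018-10-10 is February 2019; that month ends on 2019-02-28.
2019-02-28 (Thursday) is already a business day.
The 1 month extension carries 2019-02-28 to 2019-03-28.
2019-03-28 (Thursday) is already a business day.
The final due date is 2019-03-28.

2019-03-28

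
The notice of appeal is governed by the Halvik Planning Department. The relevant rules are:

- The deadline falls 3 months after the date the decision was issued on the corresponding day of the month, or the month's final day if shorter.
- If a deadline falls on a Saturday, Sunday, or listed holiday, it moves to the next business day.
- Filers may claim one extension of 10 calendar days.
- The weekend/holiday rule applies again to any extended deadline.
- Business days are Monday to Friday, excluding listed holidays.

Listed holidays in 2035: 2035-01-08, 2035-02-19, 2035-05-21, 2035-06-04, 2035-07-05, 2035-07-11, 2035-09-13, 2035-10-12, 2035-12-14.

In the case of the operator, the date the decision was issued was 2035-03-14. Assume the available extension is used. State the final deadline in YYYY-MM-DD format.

2035-06-25

Moving 3 months forward from 2035-03-14 on the corresponding day gives 2035-06-14.
2035-06-14 is a Thursday and not a listed holiday, so it stands.
The 10-calendar-day extension moves the deadline from 2035-06-14 to 2035-06-24.
2035-06-24 is a Sunday; the next business day is 2035-06-25 (Monday).
So the filing is due 2035-06-25.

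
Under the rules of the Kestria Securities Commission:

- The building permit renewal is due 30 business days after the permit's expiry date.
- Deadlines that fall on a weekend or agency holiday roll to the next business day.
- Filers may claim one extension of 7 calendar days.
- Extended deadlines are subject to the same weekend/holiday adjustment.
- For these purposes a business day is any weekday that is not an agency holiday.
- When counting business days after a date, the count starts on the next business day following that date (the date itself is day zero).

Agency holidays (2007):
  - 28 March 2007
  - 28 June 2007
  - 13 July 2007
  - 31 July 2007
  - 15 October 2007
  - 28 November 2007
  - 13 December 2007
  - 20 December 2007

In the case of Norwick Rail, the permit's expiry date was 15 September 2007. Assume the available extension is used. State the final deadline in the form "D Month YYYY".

Starting the day after 15 September 2007 and counting 30 business days lands on 29 October 2007.
29 October 2007 falls on a Monday, which is a business day, so no adjustment is needed.
Applying the 7-calendar-day extension: 29 October 2007 + 7 days = 5 November 2007.
5 November 2007 falls on a Monday, which is a business day, so no adjustment is needed.
The final due date is 5 November 2007.

5 November 2007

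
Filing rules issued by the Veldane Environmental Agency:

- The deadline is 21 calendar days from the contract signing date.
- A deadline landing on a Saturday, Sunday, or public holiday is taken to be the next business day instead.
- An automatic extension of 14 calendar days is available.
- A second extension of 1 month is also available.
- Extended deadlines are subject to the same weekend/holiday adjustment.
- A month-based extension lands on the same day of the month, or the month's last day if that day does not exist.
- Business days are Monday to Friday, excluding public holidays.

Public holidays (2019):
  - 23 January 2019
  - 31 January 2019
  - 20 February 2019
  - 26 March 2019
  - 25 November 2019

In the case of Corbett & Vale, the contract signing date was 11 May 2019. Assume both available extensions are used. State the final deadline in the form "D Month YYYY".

21 calendar days after 11 May 2019 is 1 June 2019.
1 June 2019 falls on a Saturday. Rolling to the next business day gives 3 June 2019, a Monday.
The 14-calendar-day extension moves the deadline from 3 June 2019 to 17 June 2019.
17 June 2019 falls on a Monday, which is a business day, so no adjustment is needed.
Add 1 month to 17 June 2019: 17 July 2019.
17 July 2019 is a Wednesday and not a listed holiday, so it stands.
Final deadline: 17 July 2019.

17 July 2019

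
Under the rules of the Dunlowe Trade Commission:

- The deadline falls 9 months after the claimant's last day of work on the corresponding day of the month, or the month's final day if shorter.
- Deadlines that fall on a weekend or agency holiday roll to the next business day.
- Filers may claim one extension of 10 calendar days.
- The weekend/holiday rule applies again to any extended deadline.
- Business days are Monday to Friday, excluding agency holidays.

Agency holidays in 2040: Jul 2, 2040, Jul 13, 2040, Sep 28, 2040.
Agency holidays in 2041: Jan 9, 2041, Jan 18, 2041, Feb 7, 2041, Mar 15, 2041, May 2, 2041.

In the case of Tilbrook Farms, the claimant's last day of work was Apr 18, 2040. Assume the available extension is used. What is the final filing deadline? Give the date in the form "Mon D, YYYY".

9 months from Apr 18, 2040 is Jan 18, 2041.
Because Jan 18, 2041 is a listed holiday, the deadline becomes Jan 21, 2041 (Monday).
Applying the 10-calendar-day extension: Jan 21, 2041 + 10 days = Jan 31, 2041.
Jan 31, 2041 (Thursday) is already a business day.
The final due date is Jan 31, 2041.

Jan 31, 2041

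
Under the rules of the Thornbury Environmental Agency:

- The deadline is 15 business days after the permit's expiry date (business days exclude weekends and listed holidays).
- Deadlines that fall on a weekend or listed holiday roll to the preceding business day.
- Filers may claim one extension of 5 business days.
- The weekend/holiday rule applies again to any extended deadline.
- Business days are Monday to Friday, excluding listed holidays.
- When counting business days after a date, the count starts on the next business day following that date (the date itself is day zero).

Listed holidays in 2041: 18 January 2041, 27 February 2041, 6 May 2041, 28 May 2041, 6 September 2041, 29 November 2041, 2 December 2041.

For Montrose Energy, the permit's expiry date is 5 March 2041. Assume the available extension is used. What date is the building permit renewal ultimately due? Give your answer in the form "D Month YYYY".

Counting 15 business days after 5 March 2041 (skipping weekends and listed holidays) reaches 26 March 2041.
26 March 2041 (Tuesday) is already a business day.
Counting 5 further business days from 26 March 2041 reaches 2 April 2041.
2 April 2041 falls on a Tuesday, which is a business day, so no adjustment is needed.
So the filing is due 2 April 2041.

2 April 2041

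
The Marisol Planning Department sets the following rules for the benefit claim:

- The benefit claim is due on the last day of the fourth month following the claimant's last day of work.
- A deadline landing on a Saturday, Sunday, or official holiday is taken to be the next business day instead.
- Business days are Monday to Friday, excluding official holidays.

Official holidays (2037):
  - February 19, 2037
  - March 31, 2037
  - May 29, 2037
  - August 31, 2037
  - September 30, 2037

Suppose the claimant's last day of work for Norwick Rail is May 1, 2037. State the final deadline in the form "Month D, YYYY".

4 months after May 1, 2037 falls in September 2037; the last day of that month is September 30, 2037.
Because September 30, 2037 is a listed holiday, the deadline becomes October 1, 2037 (Thursday).
The final due date is October 1, 2037.

October 1, 2037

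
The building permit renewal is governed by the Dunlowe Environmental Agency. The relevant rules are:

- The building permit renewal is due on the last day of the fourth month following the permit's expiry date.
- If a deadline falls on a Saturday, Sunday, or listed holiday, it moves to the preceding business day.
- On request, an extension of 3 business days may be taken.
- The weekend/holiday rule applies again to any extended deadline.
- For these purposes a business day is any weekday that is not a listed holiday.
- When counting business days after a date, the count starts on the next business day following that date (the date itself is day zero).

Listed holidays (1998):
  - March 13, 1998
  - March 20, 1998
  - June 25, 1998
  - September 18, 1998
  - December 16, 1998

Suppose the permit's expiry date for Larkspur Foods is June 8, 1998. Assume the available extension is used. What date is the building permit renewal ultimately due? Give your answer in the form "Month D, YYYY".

November 4, 1998

4 months after June 8, 1998 falls in October 1998; the last day of that month is October 31, 1998.
October 31, 1998 is a Saturday, so it moves to the preceding business day, October 30, 1998 (Friday).
Counting 3 further business days from October 30, 1998 reaches November 4, 1998.
November 4, 1998 is a Wednesday and not a listed holiday, so it stands.
Deadline: November 4, 1998.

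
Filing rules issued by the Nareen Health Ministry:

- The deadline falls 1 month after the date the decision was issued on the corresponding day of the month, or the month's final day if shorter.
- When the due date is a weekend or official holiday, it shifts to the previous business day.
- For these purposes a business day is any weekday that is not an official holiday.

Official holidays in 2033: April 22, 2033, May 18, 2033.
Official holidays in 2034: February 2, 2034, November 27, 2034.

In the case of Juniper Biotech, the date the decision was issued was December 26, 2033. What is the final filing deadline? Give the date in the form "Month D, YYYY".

January 26, 2034

1 month after December 26, 2033, on the same day of the month, is January 26, 2034.
January 26, 2034 is a Thursday and not a listed holiday, so it stands.
The final due date is January 26, 2034.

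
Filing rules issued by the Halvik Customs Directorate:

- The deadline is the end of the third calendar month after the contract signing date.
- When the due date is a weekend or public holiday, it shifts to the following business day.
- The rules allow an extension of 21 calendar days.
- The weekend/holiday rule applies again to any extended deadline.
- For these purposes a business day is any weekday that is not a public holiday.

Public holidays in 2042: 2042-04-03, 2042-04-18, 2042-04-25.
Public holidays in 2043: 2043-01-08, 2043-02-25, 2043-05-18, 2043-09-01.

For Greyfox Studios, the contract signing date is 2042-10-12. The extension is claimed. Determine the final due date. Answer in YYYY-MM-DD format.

3 months after 2042-10-12 falls in January 2043; the last day of that month is 2043-01-31.
Because 2043-01-31 is a Saturday, the deadline becomes 2043-02-02 (Monday).
With the 21-day extension, 2043-02-02 becomes 2043-02-23.
2043-02-23 is a Monday and not a listed holiday, so it stands.
The final due date is 2043-02-23.

2043-02-23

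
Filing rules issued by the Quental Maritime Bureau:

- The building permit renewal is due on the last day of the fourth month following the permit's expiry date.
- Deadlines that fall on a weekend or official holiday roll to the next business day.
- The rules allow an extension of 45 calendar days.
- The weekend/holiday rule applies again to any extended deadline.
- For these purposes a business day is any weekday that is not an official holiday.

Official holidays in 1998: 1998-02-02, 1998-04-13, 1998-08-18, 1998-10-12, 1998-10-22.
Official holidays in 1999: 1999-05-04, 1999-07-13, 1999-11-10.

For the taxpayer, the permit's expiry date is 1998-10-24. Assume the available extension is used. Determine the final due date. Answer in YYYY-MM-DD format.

1999-04-15

The fourth month after 1998-10-24 is February 1999, whose last day is 1999-02-28.
1999-02-28 is a Sunday; the next business day is 1999-03-01 (Monday).
With the 45-day extension, 1999-03-01 becomes 1999-04-15.
1999-04-15 falls on a Thursday, which is a business day, so no adjustment is needed.
Final deadline: 1999-04-15.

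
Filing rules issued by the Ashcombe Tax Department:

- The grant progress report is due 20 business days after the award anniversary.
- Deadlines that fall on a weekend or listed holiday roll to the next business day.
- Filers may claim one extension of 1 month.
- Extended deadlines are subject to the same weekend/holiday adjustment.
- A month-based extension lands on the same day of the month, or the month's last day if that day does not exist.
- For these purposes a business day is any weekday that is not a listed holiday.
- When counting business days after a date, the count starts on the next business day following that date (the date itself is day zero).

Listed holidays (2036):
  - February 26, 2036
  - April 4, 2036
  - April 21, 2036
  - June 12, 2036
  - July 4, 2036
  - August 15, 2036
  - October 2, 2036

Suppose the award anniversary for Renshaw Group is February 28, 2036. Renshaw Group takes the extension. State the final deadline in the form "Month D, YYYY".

April 28, 2036

Starting the day after February 28, 2036 and counting 20 business days lands on March 27, 2036.
Since March 27, 2036 is a Thursday and not a holiday, the date is unchanged.
Add 1 month to March 27, 2036: April 27, 2036.
April 27, 2036 is a Sunday, so it moves to the next business day, April 28, 2036 (Monday).
So the filing is due April 28, 2036.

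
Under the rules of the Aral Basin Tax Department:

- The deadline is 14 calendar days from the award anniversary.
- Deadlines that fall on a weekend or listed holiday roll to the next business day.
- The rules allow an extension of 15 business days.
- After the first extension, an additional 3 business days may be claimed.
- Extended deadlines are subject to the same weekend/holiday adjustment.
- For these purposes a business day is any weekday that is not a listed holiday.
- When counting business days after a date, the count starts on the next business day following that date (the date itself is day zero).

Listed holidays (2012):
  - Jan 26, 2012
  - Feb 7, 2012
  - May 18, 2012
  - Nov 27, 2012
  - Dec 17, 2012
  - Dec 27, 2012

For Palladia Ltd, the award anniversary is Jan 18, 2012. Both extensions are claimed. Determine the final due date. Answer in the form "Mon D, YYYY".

Feb 28, 2012

14 calendar days after Jan 18, 2012 is Feb 1, 2012.
Feb 1, 2012 (Wednesday) is already a business day.
Applying the 15-business-day extension: 15 business days after Feb 1, 2012 is Feb 23, 2012.
Feb 23, 2012 (Thursday) is already a business day.
Applying the 3-business-day extension: 3 business days after Feb 23, 2012 is Feb 28, 2012.
Feb 28, 2012 (Tuesday) is already a business day.
Deadline: Feb 28, 2012.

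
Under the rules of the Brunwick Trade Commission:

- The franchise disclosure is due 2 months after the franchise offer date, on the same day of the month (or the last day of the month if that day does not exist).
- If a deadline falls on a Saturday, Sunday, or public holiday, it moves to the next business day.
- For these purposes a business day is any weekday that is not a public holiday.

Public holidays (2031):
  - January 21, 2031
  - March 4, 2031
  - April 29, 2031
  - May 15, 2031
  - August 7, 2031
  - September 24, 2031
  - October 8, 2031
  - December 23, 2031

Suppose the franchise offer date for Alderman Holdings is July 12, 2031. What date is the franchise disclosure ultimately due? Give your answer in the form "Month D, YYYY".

Moving 2 months forward from July 12, 2031 on the corresponding day gives September 12, 2031.
September 12, 2031 (Friday) is already a business day.
Deadline: September 12, 2031.

September 12, 2031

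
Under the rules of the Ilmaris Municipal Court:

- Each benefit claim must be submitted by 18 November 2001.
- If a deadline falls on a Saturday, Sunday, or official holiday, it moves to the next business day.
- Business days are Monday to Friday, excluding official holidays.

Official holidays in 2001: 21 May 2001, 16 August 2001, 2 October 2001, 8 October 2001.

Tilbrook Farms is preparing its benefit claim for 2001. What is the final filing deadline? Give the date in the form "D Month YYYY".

19 November 2001

Start from the fixed due date, 18 November 2001.
18 November 2001 falls on a Sunday. Rolling to the next business day gives 19 November 2001, a Monday.
So the filing is due 19 November 2001.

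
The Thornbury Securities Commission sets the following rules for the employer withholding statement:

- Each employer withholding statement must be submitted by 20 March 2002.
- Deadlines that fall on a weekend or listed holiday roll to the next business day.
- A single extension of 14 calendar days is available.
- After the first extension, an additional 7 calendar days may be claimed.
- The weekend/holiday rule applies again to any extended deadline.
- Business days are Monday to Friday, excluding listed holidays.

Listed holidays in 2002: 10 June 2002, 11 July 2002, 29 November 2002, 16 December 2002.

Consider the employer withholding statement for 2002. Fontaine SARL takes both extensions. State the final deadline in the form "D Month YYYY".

10 April 2002

The stated deadline is 20 March 2002.
20 March 2002 (Wednesday) is already a business day.
Add the 14 calendar-day extension to 20 March 2002: 3 April 2002.
3 April 2002 is a Wednesday and not a listed holiday, so it stands.
Add the 7 calendar-day extension to 3 April 2002: 10 April 2002.
10 April 2002 (Wednesday) is already a business day.
Final deadline: 10 April 2002.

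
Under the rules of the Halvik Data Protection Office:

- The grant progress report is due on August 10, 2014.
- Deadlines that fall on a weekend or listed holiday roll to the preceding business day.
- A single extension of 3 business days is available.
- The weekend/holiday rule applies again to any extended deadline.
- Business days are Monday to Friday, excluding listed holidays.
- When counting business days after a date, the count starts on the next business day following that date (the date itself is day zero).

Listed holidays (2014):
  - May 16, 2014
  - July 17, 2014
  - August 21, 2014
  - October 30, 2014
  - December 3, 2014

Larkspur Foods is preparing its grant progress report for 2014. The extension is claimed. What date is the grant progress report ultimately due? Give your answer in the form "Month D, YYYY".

The statutory due date is August 10, 2014.
August 10, 2014 is a Sunday, so it moves to the preceding business day, August 8, 2014 (Friday).
Counting 3 further business days from August 8, 2014 reaches August 13, 2014.
August 13, 2014 falls on a Wednesday, which is a business day, so no adjustment is needed.
Final deadline: August 13, 2014.

August 13, 2014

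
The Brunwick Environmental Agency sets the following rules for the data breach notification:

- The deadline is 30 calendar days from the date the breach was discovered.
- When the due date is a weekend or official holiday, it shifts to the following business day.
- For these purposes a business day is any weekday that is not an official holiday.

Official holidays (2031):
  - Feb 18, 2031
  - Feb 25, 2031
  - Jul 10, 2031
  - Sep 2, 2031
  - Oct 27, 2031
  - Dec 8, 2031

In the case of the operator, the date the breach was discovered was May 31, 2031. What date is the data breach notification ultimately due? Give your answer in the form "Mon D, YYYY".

Jun 30, 2031

30 calendar days after May 31, 2031 is Jun 30, 2031.
Since Jun 30, 2031 is a Monday and not a holiday, the date is unchanged.
Deadline: Jun 30, 2031.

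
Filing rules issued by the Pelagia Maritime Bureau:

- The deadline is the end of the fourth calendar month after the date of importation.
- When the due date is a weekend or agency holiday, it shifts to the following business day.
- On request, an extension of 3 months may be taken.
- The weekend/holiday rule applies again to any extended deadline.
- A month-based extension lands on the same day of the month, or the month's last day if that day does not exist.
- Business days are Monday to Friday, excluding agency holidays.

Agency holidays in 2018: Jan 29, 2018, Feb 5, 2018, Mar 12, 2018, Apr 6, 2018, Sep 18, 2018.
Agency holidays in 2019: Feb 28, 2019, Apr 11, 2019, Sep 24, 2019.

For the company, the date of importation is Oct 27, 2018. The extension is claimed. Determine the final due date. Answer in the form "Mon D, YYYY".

4 months after Oct 27, 2018 is February 2019; that month ends on Feb 28, 2019.
Feb 28, 2019 is a listed holiday, so it moves to the next business day, Mar 1, 2019 (Friday).
The 3 months extension carries Mar 1, 2019 to Jun 1, 2019.
Jun 1, 2019 is a Saturday; the next business day is Jun 3, 2019 (Monday).
Deadline: Jun 3, 2019.

Jun 3, 2019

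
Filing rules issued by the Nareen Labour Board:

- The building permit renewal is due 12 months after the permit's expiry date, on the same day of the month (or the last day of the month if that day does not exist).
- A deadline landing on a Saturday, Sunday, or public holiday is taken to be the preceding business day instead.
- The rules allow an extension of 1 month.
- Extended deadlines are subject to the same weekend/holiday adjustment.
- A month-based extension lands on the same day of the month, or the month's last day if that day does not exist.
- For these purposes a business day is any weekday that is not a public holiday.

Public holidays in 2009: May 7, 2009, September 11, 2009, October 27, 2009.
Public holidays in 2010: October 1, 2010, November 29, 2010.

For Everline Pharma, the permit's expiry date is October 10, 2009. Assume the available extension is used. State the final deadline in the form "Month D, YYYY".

Moving 12 months forward from October 10, 2009 on the corresponding day gives October 10, 2010.
October 10, 2010 falls on a Sunday. Rolling to the preceding business day gives October 8, 2010, a Friday.
Applying the 1 month extension: 1 month after October 8, 2010 is November 8, 2010.
November 8, 2010 is a Monday and not a listed holiday, so it stands.
The final due date is November 8, 2010.

November 8, 2010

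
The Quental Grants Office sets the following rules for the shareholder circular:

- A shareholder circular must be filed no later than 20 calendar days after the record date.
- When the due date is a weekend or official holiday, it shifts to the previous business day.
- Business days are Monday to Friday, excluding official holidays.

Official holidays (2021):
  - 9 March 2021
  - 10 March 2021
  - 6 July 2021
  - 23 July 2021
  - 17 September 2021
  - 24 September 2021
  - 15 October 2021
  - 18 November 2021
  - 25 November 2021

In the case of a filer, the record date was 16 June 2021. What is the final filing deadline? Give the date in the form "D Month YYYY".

Adding 20 calendar days to 16 June 2021 gives 6 July 2021.
6 July 2021 is a listed holiday, so it moves to the preceding business day, 5 July 2021 (Monday).
Final deadline: 5 July 2021.

5 July 2021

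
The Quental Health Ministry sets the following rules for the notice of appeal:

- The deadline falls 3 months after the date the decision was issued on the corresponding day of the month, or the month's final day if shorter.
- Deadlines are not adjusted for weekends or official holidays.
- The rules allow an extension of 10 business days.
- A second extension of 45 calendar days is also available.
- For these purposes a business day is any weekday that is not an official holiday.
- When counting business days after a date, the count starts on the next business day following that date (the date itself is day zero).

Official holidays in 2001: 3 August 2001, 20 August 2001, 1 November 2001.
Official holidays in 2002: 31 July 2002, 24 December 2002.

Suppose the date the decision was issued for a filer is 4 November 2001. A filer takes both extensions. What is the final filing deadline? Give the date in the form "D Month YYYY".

4 April 2002

Moving 3 months forward from 4 November 2001 on the corresponding day gives 4 February 2002.
No adjustment is made for weekends or holidays, so 4 February 2002 stands.
The 10-business-day extension runs from 4 February 2002 to 18 February 2002.
18 February 2002 falls on a Monday. The rules make no weekend/holiday allowance, so it remains 18 February 2002.
Applying the 45-calendar-day extension: 18 February 2002 + 45 days = 4 April 2002.
4 April 2002 is a Thursday; no weekend or holiday adjustment applies.
So the filing is due 4 April 2002.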